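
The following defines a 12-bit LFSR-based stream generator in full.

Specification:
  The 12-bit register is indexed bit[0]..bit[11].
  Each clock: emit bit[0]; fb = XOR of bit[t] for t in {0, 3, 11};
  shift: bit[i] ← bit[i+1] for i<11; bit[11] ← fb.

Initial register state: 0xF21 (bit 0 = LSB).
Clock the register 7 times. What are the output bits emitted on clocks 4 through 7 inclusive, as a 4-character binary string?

reg_0 = 0xF21
clock 1: out=1, reg = 0x790
clock 2: out=0, reg = 0x3C8
clock 3: out=0, reg = 0x9E4
clock 4: out=0, reg = 0xCF2
clock 5: out=0, reg = 0xE79
clock 6: out=1, reg = 0xF3C
clock 7: out=0, reg = 0x79E

0010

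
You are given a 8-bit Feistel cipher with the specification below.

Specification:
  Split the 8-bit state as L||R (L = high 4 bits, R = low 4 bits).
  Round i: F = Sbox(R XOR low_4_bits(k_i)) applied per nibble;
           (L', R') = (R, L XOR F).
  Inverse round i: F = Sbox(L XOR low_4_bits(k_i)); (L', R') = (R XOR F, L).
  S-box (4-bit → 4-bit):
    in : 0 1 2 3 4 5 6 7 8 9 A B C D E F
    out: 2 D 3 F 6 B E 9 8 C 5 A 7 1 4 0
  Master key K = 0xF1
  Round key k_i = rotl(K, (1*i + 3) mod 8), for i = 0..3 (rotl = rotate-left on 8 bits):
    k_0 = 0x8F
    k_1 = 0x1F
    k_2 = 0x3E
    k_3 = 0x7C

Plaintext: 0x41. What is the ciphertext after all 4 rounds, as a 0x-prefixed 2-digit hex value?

0x06

s_0 = plaintext = 0x41
s_1 = Round(s_0, k_0) = 0x10
s_2 = Round(s_1, k_1) = 0x01
s_3 = Round(s_2, k_2) = 0x10
s_4 = Round(s_3, k_3) = 0x06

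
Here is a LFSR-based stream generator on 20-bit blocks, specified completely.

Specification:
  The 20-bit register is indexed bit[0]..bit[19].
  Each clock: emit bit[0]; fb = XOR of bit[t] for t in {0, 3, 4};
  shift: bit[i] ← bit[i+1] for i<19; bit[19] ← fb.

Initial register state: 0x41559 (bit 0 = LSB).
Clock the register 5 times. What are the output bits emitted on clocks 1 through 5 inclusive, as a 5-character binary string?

10011

reg_0 = 0x41559
clock 1: out=1, reg = 0xA0AAC
clock 2: out=0, reg = 0xD0556
clock 3: out=0, reg = 0xE82AB
clock 4: out=1, reg = 0x74155
clock 5: out=1, reg = 0x3A0AA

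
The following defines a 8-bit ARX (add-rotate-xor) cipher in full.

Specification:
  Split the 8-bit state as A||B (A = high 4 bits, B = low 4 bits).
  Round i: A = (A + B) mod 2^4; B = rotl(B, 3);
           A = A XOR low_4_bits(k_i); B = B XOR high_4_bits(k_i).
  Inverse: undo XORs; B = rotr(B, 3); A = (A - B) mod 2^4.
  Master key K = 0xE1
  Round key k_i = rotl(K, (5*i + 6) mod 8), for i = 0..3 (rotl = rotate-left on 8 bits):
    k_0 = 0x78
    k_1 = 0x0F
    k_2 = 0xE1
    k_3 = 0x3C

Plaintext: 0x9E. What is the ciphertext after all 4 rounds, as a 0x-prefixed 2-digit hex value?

0x34

s_0 = plaintext = 0x9E
s_1 = Round(s_0, k_0) = 0xF0
s_2 = Round(s_1, k_1) = 0x00
s_3 = Round(s_2, k_2) = 0x1E
s_4 = Round(s_3, k_3) = 0x34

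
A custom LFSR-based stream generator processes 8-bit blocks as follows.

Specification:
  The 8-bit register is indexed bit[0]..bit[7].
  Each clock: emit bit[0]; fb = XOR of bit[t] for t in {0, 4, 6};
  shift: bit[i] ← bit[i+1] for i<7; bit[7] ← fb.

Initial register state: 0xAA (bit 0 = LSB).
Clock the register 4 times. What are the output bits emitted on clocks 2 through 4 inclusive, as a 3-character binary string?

reg_0 = 0xAA
clock 1: out=0, reg = 0x55
clock 2: out=1, reg = 0xAA
clock 3: out=0, reg = 0x55
clock 4: out=1, reg = 0xAA

101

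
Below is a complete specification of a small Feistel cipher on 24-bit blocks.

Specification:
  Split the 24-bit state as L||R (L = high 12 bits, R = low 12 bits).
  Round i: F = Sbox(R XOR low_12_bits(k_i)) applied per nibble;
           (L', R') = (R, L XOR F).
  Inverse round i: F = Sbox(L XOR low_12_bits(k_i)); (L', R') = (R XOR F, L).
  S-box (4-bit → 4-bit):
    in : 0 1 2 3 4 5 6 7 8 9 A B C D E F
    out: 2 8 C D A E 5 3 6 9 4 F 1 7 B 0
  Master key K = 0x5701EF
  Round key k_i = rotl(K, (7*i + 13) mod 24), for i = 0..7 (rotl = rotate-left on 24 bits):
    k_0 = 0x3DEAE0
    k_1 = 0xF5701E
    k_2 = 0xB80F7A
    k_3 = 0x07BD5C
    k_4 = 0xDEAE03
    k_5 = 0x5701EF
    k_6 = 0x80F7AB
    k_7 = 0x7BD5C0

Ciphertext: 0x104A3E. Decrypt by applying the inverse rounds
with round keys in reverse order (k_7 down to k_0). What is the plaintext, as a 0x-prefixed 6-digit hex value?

s_0 = ciphertext = 0x104A3E
s_1 = InvRound(s_0, k_7) = 0x024104
s_2 = InvRound(s_1, k_6) = 0x264024
s_3 = InvRound(s_2, k_5) = 0xD4B264
s_4 = InvRound(s_3, k_4) = 0xFC2D4B
s_5 = InvRound(s_4, k_3) = 0x1D0FC2
s_6 = InvRound(s_5, k_2) = 0x4861D0
s_7 = InvRound(s_6, k_1) = 0xB46486
s_8 = InvRound(s_7, k_0) = 0xCC3B46

0xCC3B46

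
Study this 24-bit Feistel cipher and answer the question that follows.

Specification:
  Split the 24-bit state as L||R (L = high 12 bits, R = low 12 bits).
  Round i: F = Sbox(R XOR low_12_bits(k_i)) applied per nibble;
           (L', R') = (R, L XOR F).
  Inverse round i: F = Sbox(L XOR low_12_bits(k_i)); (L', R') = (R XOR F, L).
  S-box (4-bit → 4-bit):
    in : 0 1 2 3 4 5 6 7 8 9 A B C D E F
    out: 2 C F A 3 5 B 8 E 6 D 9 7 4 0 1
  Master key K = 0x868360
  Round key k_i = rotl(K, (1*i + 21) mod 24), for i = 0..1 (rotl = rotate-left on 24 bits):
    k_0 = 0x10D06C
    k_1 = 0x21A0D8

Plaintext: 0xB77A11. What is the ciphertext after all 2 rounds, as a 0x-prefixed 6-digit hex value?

0x6F31E8

s_0 = plaintext = 0xB77A11
s_1 = Round(s_0, k_0) = 0xA116F3
s_2 = Round(s_1, k_1) = 0x6F31E8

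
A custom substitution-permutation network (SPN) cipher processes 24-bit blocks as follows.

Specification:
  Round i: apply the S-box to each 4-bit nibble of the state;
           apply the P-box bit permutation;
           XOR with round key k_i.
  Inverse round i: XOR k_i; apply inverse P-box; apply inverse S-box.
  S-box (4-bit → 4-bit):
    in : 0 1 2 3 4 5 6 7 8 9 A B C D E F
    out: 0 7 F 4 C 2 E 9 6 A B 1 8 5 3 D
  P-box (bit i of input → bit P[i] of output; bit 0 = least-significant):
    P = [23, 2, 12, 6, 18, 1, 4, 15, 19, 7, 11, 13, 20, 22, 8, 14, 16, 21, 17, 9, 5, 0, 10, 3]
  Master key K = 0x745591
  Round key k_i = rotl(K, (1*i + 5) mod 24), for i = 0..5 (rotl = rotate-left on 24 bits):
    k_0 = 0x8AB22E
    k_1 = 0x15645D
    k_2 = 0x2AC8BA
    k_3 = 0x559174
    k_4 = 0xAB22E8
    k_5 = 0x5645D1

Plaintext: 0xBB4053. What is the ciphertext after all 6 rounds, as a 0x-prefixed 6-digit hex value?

0xB829EA

s_0 = plaintext = 0xBB4053
s_1 = Round(s_0, k_0) = 0x8BE30C
s_2 = Round(s_1, k_1) = 0x44681C
s_3 = Round(s_2, k_2) = 0x6C8760
s_4 = Round(s_3, k_3) = 0x1D366F
s_5 = Round(s_4, k_4) = 0x289F1B
s_6 = Round(s_5, k_5) = 0xB829EA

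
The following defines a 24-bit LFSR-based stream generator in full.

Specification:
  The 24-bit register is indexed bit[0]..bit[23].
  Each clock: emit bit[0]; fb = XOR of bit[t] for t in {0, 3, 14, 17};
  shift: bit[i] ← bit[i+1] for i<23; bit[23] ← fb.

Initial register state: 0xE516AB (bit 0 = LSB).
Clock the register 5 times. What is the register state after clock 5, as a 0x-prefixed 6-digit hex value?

0xC728B5

reg_0 = 0xE516AB
clock 1: out=1, reg = 0x728B55
clock 2: out=1, reg = 0x3945AA
clock 3: out=0, reg = 0x1CA2D5
clock 4: out=1, reg = 0x8E516A
clock 5: out=0, reg = 0xC728B5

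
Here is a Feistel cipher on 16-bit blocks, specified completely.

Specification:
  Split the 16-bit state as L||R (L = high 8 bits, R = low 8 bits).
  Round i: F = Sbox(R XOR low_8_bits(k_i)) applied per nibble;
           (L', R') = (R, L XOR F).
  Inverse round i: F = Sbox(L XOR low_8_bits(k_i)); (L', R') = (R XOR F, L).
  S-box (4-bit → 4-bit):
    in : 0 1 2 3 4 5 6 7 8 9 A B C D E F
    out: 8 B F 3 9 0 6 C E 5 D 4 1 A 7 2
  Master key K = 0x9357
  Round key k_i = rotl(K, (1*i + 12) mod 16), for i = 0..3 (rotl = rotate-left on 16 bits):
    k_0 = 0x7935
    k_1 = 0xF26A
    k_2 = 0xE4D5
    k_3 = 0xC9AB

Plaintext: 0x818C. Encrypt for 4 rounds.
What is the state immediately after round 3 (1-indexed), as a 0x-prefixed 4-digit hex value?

0x5B23

s_0 = plaintext = 0x818C
s_1 = Round(s_0, k_0) = 0x8CC4
s_2 = Round(s_1, k_1) = 0xC45B
s_3 = Round(s_2, k_2) = 0x5B23
s_4 = Round(s_3, k_3) = 0x23B5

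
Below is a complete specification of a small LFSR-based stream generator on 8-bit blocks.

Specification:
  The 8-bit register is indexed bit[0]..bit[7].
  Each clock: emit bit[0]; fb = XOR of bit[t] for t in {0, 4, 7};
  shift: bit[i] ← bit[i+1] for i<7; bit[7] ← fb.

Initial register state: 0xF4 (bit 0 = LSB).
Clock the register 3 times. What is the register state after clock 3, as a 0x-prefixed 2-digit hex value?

reg_0 = 0xF4
clock 1: out=0, reg = 0x7A
clock 2: out=0, reg = 0xBD
clock 3: out=1, reg = 0xDE

0xDE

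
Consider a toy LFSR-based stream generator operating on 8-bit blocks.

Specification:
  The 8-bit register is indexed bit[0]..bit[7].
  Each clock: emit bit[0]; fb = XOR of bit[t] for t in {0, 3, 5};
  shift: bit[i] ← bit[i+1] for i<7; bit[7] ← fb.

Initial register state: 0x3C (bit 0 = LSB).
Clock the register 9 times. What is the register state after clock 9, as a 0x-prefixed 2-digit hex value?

0x15

reg_0 = 0x3C
clock 1: out=0, reg = 0x1E
clock 2: out=0, reg = 0x8F
clock 3: out=1, reg = 0x47
clock 4: out=1, reg = 0xA3
clock 5: out=1, reg = 0x51
clock 6: out=1, reg = 0xA8
clock 7: out=0, reg = 0x54
clock 8: out=0, reg = 0x2A
clock 9: out=0, reg = 0x15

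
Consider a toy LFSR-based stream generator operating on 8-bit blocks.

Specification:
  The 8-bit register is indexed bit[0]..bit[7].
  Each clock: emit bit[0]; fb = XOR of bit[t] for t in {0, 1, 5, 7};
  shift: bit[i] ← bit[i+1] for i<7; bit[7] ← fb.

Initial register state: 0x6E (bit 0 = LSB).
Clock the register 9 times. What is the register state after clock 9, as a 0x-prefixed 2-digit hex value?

reg_0 = 0x6E
clock 1: out=0, reg = 0x37
clock 2: out=1, reg = 0x9B
clock 3: out=1, reg = 0xCD
clock 4: out=1, reg = 0x66
clock 5: out=0, reg = 0x33
clock 6: out=1, reg = 0x99
clock 7: out=1, reg = 0x4C
clock 8: out=0, reg = 0x26
clock 9: out=0, reg = 0x13

0x13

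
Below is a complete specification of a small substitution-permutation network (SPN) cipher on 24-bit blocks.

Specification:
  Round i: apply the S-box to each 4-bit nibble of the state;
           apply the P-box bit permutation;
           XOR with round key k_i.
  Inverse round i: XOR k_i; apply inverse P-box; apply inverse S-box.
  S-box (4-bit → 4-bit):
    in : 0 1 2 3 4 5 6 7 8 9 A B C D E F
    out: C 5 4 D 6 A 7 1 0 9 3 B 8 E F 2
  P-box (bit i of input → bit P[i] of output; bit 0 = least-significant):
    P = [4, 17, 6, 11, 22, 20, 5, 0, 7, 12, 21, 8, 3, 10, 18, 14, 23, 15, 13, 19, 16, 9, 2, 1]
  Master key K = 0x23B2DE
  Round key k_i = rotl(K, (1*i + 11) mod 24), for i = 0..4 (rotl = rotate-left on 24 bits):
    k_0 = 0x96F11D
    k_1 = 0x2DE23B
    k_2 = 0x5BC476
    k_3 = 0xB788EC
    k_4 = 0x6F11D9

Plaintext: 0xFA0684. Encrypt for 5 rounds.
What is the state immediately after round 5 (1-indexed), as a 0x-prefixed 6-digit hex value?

s_0 = plaintext = 0xFA0684
s_1 = Round(s_0, k_0) = 0x3023DD
s_2 = Round(s_1, k_1) = 0x12CBDC
s_3 = Round(s_2, k_2) = 0x4ABDD3
s_4 = Round(s_3, k_3) = 0x075791
s_5 = Round(s_4, k_4) = 0xAF550E

0xAF550E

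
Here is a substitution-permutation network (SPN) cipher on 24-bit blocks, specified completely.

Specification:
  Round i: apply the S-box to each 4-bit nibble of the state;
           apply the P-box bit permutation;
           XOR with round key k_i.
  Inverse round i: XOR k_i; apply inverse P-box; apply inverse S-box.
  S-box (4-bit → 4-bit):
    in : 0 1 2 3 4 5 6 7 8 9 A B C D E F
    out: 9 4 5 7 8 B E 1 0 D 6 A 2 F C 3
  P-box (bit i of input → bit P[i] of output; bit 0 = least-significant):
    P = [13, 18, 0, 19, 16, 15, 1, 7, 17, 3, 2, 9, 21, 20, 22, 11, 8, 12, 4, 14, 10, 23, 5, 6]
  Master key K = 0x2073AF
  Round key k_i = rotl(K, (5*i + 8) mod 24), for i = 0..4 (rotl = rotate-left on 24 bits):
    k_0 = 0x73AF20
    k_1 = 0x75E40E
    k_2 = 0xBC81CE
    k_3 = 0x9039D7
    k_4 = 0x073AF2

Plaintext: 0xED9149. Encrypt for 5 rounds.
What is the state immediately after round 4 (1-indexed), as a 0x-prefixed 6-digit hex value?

s_0 = plaintext = 0xED9149
s_1 = Round(s_0, k_0) = 0x1BD6D5
s_2 = Round(s_1, k_1) = 0x081EA0
s_3 = Round(s_2, k_2) = 0xF42788
s_4 = Round(s_3, k_3) = 0x727DD7
s_5 = Round(s_4, k_4) = 0x249D6C

0x727DD7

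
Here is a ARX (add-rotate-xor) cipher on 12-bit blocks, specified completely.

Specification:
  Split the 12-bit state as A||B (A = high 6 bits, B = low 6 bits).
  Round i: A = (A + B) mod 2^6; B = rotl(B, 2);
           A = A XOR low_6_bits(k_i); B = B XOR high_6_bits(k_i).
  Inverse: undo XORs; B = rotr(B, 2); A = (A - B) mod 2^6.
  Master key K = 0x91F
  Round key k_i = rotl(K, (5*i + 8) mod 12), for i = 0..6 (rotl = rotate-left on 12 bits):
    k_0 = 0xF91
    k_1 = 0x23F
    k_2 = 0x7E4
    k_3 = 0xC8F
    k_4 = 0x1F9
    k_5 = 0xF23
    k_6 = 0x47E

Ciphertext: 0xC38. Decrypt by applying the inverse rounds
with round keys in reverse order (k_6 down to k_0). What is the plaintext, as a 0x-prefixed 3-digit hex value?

s_0 = ciphertext = 0xC38
s_1 = InvRound(s_0, k_6) = 0xD1A
s_2 = InvRound(s_1, k_5) = 0xBA9
s_3 = InvRound(s_2, k_4) = 0xB2B
s_4 = InvRound(s_3, k_3) = 0x356
s_5 = InvRound(s_4, k_2) = 0x5D2
s_6 = InvRound(s_5, k_1) = 0x0A6
s_7 = InvRound(s_6, k_0) = 0x346

0x346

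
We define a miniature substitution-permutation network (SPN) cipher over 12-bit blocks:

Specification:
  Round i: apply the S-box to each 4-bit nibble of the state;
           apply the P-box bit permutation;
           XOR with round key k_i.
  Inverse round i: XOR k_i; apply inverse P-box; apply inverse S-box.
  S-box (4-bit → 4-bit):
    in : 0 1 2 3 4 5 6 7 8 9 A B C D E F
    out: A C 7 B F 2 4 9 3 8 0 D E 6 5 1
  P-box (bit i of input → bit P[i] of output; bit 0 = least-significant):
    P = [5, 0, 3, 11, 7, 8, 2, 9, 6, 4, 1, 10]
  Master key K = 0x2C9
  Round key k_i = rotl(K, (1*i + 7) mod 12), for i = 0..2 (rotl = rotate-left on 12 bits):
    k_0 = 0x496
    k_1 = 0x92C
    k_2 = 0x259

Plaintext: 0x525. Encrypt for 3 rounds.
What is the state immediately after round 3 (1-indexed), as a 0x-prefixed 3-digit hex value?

s_0 = plaintext = 0x525
s_1 = Round(s_0, k_0) = 0x503
s_2 = Round(s_1, k_1) = 0x21D
s_3 = Round(s_2, k_2) = 0x006

0x006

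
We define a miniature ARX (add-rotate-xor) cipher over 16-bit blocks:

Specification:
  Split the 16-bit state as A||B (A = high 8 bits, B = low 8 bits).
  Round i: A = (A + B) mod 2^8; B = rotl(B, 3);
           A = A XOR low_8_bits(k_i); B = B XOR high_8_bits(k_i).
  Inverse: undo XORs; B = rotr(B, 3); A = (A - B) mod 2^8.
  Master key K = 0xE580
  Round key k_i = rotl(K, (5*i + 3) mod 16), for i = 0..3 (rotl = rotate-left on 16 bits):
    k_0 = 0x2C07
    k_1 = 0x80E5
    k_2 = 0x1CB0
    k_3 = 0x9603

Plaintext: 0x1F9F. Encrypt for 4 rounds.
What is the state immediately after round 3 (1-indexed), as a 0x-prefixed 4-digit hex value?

0xC22C

s_0 = plaintext = 0x1F9F
s_1 = Round(s_0, k_0) = 0xB9D0
s_2 = Round(s_1, k_1) = 0x6C06
s_3 = Round(s_2, k_2) = 0xC22C
s_4 = Round(s_3, k_3) = 0xEDF7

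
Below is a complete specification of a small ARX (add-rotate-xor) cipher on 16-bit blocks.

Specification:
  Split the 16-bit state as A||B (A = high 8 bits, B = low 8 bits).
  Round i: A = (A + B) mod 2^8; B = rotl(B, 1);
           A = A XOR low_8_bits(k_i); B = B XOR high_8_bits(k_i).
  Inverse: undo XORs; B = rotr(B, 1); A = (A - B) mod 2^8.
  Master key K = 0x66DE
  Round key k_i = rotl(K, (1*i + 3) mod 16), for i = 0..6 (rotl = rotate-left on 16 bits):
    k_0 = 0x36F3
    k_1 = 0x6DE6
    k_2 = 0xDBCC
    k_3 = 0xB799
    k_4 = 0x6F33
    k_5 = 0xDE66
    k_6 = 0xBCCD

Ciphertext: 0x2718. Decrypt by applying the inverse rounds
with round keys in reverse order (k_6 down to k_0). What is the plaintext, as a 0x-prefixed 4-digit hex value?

0x0C09

s_0 = ciphertext = 0x2718
s_1 = InvRound(s_0, k_6) = 0x9852
s_2 = InvRound(s_1, k_5) = 0xB846
s_3 = InvRound(s_2, k_4) = 0xF794
s_4 = InvRound(s_3, k_3) = 0xDD91
s_5 = InvRound(s_4, k_2) = 0xEC25
s_6 = InvRound(s_5, k_1) = 0xE624
s_7 = InvRound(s_6, k_0) = 0x0C09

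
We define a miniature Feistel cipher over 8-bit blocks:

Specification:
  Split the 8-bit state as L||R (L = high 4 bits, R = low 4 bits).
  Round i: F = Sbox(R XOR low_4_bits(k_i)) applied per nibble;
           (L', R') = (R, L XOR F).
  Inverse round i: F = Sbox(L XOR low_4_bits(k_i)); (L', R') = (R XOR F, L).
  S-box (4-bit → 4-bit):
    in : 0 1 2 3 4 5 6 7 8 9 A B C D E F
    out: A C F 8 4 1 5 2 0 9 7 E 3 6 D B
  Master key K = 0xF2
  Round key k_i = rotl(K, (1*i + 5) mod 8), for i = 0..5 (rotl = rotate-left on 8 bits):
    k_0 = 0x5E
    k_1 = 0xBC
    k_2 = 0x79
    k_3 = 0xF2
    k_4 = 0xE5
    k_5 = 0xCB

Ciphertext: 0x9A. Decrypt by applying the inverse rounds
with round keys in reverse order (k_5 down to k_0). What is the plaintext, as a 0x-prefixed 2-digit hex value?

0xC8

s_0 = ciphertext = 0x9A
s_1 = InvRound(s_0, k_5) = 0x59
s_2 = InvRound(s_1, k_4) = 0x35
s_3 = InvRound(s_2, k_3) = 0x93
s_4 = InvRound(s_3, k_2) = 0x99
s_5 = InvRound(s_4, k_1) = 0x89
s_6 = InvRound(s_5, k_0) = 0xC8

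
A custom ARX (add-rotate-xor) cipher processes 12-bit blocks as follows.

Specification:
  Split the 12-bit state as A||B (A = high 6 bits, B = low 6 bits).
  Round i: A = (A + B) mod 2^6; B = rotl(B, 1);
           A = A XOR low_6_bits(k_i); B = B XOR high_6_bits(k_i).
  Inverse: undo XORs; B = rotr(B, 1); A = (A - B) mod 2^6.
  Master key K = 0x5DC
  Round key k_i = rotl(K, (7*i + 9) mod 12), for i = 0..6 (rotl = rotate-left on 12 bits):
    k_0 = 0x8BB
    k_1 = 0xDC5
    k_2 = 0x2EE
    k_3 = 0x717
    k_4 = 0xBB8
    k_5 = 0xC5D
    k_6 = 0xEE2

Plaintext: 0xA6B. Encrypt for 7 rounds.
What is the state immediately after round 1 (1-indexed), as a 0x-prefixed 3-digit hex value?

0xBF5

s_0 = plaintext = 0xA6B
s_1 = Round(s_0, k_0) = 0xBF5
s_2 = Round(s_1, k_1) = 0x85C
s_3 = Round(s_2, k_2) = 0x4F3
s_4 = Round(s_3, k_3) = 0x47B
s_5 = Round(s_4, k_4) = 0xD19
s_6 = Round(s_5, k_5) = 0x403
s_7 = Round(s_6, k_6) = 0xC7D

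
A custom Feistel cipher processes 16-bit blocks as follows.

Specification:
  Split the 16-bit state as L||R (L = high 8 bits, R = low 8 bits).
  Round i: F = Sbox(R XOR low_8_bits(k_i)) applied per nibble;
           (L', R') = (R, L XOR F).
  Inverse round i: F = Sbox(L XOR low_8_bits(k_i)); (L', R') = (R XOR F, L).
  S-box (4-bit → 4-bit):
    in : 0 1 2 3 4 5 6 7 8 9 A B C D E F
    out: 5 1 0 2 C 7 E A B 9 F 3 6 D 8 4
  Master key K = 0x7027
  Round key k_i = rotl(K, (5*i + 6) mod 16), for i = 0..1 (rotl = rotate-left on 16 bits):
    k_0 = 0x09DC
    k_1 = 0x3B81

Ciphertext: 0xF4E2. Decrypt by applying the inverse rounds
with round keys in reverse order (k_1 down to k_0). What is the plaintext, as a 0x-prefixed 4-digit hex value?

s_0 = ciphertext = 0xF4E2
s_1 = InvRound(s_0, k_1) = 0x45F4
s_2 = InvRound(s_1, k_0) = 0x6D45

0x6D45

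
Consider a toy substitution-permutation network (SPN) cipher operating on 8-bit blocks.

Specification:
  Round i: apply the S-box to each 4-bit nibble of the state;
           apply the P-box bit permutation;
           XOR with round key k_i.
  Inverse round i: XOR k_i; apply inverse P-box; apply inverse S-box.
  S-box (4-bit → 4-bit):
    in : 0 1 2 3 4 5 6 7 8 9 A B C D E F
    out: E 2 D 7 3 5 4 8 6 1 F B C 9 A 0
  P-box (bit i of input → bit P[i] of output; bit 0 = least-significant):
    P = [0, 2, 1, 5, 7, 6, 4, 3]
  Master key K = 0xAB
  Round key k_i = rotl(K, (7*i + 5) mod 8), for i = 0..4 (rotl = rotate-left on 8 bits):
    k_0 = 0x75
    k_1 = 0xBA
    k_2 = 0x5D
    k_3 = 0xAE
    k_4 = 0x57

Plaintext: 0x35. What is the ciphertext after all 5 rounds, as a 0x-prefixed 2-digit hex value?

0xF2

s_0 = plaintext = 0x35
s_1 = Round(s_0, k_0) = 0xA6
s_2 = Round(s_1, k_1) = 0x60
s_3 = Round(s_2, k_2) = 0x6B
s_4 = Round(s_3, k_3) = 0x9B
s_5 = Round(s_4, k_4) = 0xF2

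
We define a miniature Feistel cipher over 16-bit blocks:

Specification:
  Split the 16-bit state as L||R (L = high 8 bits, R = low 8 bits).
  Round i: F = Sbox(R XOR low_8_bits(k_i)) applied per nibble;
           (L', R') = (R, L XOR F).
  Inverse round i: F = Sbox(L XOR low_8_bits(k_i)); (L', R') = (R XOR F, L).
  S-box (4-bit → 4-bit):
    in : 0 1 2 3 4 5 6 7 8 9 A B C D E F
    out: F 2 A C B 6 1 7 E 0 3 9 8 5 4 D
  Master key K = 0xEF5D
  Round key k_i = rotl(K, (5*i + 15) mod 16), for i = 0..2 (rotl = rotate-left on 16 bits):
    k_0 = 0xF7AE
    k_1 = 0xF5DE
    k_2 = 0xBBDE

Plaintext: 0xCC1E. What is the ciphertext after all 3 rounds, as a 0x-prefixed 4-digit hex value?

0xFBF5

s_0 = plaintext = 0xCC1E
s_1 = Round(s_0, k_0) = 0x1E53
s_2 = Round(s_1, k_1) = 0x53FB
s_3 = Round(s_2, k_2) = 0xFBF5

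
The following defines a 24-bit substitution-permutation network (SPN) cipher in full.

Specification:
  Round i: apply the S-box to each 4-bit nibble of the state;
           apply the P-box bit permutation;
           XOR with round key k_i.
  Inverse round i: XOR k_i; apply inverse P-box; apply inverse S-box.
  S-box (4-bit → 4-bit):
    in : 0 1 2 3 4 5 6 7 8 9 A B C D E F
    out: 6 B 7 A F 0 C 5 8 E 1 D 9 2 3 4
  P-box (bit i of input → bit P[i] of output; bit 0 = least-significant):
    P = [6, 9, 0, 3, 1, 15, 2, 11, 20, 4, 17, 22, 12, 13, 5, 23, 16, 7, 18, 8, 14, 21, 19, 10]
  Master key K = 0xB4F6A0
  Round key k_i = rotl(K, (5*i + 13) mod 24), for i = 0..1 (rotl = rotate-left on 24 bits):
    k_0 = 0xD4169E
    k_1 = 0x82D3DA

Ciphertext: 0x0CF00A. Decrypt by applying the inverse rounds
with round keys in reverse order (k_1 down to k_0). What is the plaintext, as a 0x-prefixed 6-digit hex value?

s_0 = ciphertext = 0x0CF00A
s_1 = InvRound(s_0, k_1) = 0xF9305E
s_2 = InvRound(s_1, k_0) = 0x92D55E

0x92D55E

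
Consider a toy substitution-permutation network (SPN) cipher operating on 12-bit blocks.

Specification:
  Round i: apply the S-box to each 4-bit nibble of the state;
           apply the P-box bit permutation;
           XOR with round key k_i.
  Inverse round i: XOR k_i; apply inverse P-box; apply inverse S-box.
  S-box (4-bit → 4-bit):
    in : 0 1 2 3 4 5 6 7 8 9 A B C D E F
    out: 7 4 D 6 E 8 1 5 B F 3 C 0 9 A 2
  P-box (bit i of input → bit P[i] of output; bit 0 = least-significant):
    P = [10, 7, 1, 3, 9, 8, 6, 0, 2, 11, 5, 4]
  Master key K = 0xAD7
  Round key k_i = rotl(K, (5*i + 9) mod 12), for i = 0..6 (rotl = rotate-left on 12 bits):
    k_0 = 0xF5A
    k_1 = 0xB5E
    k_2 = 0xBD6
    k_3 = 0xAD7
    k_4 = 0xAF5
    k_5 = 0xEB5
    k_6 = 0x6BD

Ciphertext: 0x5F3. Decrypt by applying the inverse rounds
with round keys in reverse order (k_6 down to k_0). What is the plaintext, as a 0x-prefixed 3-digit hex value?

s_0 = ciphertext = 0x5F3
s_1 = InvRound(s_0, k_6) = 0x60B
s_2 = InvRound(s_1, k_5) = 0x9C4
s_3 = InvRound(s_2, k_4) = 0xB8C
s_4 = InvRound(s_3, k_3) = 0x54B
s_5 = InvRound(s_4, k_2) = 0x8D8
s_6 = InvRound(s_5, k_1) = 0x6A3
s_7 = InvRound(s_6, k_0) = 0x44E

0x44E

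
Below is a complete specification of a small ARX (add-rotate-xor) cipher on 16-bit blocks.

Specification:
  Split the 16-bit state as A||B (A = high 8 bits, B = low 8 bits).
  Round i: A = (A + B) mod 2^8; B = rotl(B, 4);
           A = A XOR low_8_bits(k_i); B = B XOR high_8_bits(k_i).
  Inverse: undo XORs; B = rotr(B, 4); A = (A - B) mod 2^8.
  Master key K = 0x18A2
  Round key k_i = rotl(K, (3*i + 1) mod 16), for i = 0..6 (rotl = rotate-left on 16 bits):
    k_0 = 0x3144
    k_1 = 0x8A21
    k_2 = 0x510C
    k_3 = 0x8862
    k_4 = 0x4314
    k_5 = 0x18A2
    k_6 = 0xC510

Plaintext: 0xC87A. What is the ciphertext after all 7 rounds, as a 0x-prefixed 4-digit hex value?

0x67E0

s_0 = plaintext = 0xC87A
s_1 = Round(s_0, k_0) = 0x0696
s_2 = Round(s_1, k_1) = 0xBDE3
s_3 = Round(s_2, k_2) = 0xAC6F
s_4 = Round(s_3, k_3) = 0x797E
s_5 = Round(s_4, k_4) = 0xE3A4
s_6 = Round(s_5, k_5) = 0x2552
s_7 = Round(s_6, k_6) = 0x67E0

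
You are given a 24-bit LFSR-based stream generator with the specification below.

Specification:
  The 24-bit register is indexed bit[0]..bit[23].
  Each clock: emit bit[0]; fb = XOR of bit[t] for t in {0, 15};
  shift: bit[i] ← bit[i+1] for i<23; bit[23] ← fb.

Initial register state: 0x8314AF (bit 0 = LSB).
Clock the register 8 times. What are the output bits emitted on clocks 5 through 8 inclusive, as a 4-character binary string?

0101

reg_0 = 0x8314AF
clock 1: out=1, reg = 0xC18A57
clock 2: out=1, reg = 0x60C52B
clock 3: out=1, reg = 0x306295
clock 4: out=1, reg = 0x98314A
clock 5: out=0, reg = 0x4C18A5
clock 6: out=1, reg = 0xA60C52
clock 7: out=0, reg = 0x530629
clock 8: out=1, reg = 0xA98314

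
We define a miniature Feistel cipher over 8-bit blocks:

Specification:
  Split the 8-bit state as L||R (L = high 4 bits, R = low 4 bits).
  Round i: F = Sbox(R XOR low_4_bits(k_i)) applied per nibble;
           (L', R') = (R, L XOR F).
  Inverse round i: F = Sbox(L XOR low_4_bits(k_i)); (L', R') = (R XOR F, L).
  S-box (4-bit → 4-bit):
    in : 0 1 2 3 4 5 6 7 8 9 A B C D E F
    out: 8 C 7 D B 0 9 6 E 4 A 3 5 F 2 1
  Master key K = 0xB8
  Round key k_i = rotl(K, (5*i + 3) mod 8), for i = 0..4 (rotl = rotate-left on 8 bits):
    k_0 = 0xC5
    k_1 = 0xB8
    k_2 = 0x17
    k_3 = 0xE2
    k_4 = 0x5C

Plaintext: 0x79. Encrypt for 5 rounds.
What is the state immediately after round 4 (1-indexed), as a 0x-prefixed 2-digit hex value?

s_0 = plaintext = 0x79
s_1 = Round(s_0, k_0) = 0x92
s_2 = Round(s_1, k_1) = 0x23
s_3 = Round(s_2, k_2) = 0x39
s_4 = Round(s_3, k_3) = 0x90
s_5 = Round(s_4, k_4) = 0x0C

0x90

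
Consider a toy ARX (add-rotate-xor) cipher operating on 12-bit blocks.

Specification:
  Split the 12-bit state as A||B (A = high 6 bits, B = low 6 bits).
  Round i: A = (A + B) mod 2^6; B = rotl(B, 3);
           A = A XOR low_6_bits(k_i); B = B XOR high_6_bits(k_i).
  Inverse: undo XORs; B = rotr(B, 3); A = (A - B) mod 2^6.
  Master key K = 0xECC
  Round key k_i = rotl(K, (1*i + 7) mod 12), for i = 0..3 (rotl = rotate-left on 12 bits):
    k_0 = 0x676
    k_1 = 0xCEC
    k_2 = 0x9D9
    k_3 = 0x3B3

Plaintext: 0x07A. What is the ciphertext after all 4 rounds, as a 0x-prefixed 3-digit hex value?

0x930

s_0 = plaintext = 0x07A
s_1 = Round(s_0, k_0) = 0x34E
s_2 = Round(s_1, k_1) = 0xDC2
s_3 = Round(s_2, k_2) = 0x837
s_4 = Round(s_3, k_3) = 0x930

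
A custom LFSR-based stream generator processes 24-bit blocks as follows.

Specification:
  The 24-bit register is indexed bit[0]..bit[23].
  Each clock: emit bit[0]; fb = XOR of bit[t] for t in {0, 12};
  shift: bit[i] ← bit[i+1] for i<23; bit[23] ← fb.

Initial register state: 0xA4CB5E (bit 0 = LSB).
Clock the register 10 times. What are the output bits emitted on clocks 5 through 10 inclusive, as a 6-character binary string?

reg_0 = 0xA4CB5E
clock 1: out=0, reg = 0x5265AF
clock 2: out=1, reg = 0xA932D7
clock 3: out=1, reg = 0x54996B
clock 4: out=1, reg = 0x2A4CB5
clock 5: out=1, reg = 0x95265A
clock 6: out=0, reg = 0x4A932D
clock 7: out=1, reg = 0x254996
clock 8: out=0, reg = 0x12A4CB
clock 9: out=1, reg = 0x895265
clock 10: out=1, reg = 0x44A932

101011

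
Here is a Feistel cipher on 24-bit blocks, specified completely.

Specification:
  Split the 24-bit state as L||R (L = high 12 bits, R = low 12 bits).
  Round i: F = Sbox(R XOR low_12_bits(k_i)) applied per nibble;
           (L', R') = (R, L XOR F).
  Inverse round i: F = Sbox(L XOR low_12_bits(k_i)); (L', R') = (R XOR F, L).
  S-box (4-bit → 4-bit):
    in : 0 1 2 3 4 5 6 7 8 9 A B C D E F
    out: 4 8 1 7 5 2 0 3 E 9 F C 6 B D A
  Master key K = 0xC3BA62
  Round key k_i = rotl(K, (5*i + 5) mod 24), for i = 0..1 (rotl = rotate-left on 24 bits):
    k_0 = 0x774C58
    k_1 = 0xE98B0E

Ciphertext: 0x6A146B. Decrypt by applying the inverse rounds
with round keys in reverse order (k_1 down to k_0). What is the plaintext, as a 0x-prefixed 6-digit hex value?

s_0 = ciphertext = 0x6A146B
s_1 = InvRound(s_0, k_1) = 0xF916A1
s_2 = InvRound(s_1, k_0) = 0x1C8F91

0x1C8F91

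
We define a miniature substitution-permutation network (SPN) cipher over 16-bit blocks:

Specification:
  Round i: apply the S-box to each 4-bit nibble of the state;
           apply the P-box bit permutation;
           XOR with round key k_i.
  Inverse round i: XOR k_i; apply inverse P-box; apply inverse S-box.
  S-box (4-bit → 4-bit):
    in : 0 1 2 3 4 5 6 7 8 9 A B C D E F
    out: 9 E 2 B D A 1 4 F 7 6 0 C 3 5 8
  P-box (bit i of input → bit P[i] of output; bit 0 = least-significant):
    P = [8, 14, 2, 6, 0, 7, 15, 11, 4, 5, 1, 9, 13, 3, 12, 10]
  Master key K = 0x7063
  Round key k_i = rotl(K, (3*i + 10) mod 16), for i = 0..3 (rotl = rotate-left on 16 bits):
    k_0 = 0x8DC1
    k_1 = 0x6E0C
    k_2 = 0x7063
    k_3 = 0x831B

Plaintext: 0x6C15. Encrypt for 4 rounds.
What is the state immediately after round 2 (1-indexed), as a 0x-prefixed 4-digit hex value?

0x074F

s_0 = plaintext = 0x6C15
s_1 = Round(s_0, k_0) = 0x6703
s_2 = Round(s_1, k_1) = 0x074F
s_3 = Round(s_2, k_2) = 0xDC20
s_4 = Round(s_3, k_3) = 0xA0D1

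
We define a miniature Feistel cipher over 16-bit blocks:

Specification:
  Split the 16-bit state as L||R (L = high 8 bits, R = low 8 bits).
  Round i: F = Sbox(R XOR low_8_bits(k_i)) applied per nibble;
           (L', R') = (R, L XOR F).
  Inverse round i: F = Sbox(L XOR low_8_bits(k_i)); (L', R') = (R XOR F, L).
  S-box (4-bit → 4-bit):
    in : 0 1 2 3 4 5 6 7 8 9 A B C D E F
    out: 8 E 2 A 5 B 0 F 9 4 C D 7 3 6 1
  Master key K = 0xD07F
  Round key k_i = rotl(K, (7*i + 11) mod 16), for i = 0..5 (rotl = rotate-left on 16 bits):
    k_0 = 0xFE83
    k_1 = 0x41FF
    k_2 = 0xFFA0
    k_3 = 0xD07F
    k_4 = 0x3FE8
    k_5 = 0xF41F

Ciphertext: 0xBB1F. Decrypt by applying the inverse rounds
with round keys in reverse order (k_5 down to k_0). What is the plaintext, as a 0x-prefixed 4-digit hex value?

0x3E36

s_0 = ciphertext = 0xBB1F
s_1 = InvRound(s_0, k_5) = 0xDABB
s_2 = InvRound(s_1, k_4) = 0x19DA
s_3 = InvRound(s_2, k_3) = 0xDA19
s_4 = InvRound(s_3, k_2) = 0xE5DA
s_5 = InvRound(s_4, k_1) = 0x36E5
s_6 = InvRound(s_5, k_0) = 0x3E36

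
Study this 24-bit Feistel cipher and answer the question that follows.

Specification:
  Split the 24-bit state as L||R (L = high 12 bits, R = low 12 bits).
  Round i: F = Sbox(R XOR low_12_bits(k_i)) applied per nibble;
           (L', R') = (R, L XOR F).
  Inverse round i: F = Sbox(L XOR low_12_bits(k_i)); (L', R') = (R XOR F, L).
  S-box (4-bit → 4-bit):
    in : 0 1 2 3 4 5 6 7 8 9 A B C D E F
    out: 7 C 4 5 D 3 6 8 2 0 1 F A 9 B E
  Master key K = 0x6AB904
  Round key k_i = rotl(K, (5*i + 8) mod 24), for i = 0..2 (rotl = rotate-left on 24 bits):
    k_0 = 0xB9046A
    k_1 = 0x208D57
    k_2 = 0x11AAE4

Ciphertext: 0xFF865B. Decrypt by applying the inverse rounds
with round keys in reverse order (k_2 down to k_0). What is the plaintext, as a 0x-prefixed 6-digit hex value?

s_0 = ciphertext = 0xFF865B
s_1 = InvRound(s_0, k_2) = 0x591FF8
s_2 = InvRound(s_1, k_1) = 0xD5E591
s_3 = InvRound(s_2, k_0) = 0x5CCD5E

0x5CCD5E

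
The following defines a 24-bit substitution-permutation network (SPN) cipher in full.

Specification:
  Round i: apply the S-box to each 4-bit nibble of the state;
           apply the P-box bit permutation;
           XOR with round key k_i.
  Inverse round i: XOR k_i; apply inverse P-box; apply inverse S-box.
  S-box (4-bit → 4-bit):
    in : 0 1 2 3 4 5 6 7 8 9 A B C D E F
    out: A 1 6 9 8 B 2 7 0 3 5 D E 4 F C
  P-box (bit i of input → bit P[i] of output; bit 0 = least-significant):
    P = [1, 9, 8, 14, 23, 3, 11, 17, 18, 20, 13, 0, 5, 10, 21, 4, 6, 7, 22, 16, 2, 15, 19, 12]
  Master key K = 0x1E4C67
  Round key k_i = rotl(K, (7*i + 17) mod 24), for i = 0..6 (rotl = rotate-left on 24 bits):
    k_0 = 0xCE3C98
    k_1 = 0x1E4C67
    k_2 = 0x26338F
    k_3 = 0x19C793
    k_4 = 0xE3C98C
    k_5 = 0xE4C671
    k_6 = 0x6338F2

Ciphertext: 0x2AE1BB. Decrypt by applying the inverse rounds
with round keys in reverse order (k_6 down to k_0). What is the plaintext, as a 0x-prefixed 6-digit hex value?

0x9839EA

s_0 = ciphertext = 0x2AE1BB
s_1 = InvRound(s_0, k_6) = 0xCB842F
s_2 = InvRound(s_1, k_5) = 0xA3F105
s_3 = InvRound(s_2, k_4) = 0x428F28
s_4 = InvRound(s_3, k_3) = 0xDC30C3
s_5 = InvRound(s_4, k_2) = 0xAAD652
s_6 = InvRound(s_5, k_1) = 0x58B5A6
s_7 = InvRound(s_6, k_0) = 0x9839EA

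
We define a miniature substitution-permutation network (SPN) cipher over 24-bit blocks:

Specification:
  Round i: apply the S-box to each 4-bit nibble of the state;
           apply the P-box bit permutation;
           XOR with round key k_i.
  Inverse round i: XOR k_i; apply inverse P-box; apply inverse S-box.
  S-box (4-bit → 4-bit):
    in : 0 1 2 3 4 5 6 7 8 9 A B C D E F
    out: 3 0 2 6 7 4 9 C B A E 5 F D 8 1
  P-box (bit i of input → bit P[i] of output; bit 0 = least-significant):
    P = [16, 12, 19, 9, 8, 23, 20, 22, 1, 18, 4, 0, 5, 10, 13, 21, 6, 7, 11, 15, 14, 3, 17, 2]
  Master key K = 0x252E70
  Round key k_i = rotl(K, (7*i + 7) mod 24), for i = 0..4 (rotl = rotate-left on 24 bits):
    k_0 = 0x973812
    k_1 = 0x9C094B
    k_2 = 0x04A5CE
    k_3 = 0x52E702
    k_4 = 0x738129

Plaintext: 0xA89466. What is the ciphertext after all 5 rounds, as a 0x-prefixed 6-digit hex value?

s_0 = plaintext = 0xA89466
s_1 = Round(s_0, k_0) = 0xF0BFCC
s_2 = Round(s_1, k_1) = 0x457AA9
s_3 = Round(s_2, k_2) = 0xF2DFD7
s_4 = Round(s_3, k_3) = 0x2A84A0
s_5 = Round(s_4, k_4) = 0x861D93

0x861D93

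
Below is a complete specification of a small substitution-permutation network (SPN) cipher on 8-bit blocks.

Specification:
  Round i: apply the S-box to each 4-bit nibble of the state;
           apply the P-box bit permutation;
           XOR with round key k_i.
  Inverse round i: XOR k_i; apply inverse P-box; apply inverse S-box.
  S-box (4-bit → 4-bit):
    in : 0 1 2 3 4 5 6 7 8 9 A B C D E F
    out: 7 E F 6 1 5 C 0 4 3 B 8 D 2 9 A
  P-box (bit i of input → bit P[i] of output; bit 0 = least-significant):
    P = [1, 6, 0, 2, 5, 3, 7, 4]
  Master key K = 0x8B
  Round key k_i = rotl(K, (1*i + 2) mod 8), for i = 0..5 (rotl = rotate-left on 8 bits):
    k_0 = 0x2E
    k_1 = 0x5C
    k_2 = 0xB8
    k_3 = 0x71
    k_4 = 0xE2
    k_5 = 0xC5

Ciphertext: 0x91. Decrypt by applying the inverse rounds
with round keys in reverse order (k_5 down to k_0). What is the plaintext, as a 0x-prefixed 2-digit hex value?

s_0 = ciphertext = 0x91
s_1 = InvRound(s_0, k_5) = 0xBF
s_2 = InvRound(s_1, k_4) = 0xF1
s_3 = InvRound(s_2, k_3) = 0x87
s_4 = InvRound(s_3, k_2) = 0xAC
s_5 = InvRound(s_4, k_1) = 0xCD
s_6 = InvRound(s_5, k_0) = 0x50

0x50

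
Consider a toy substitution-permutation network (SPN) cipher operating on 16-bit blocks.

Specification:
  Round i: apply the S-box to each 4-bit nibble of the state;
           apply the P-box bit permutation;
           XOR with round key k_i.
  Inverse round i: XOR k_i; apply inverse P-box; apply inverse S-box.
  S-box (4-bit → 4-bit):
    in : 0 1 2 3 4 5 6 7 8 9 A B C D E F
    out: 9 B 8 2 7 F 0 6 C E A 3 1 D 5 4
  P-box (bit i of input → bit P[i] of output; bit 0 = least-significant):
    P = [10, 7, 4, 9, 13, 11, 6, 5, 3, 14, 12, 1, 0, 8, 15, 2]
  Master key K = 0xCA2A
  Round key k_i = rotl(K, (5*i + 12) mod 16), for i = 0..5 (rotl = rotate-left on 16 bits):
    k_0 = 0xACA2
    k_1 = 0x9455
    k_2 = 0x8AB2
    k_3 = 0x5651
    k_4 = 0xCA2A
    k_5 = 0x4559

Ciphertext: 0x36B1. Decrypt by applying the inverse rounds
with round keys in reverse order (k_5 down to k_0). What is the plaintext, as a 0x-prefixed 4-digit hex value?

0x7BD3

s_0 = ciphertext = 0x36B1
s_1 = InvRound(s_0, k_5) = 0x34DA
s_2 = InvRound(s_1, k_4) = 0xF755
s_3 = InvRound(s_2, k_3) = 0x96C6
s_4 = InvRound(s_3, k_2) = 0x2F9E
s_5 = InvRound(s_4, k_1) = 0x4D4A
s_6 = InvRound(s_5, k_0) = 0x7BD3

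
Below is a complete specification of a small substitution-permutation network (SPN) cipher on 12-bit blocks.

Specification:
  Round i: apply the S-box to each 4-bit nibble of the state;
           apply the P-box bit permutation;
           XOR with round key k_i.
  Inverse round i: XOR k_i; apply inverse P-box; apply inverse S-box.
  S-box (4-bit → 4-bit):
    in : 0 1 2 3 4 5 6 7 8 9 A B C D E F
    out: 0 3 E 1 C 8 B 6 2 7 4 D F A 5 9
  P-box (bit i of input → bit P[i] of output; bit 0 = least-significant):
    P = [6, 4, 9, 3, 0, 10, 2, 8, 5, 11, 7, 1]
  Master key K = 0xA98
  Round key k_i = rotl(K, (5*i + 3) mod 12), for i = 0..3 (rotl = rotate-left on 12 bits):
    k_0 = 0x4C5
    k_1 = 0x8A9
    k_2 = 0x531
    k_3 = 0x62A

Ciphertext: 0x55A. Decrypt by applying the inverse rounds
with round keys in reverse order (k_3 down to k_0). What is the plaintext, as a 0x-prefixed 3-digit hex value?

0x4E2

s_0 = ciphertext = 0x55A
s_1 = InvRound(s_0, k_3) = 0x359
s_2 = InvRound(s_1, k_2) = 0x38B
s_3 = InvRound(s_2, k_1) = 0x65A
s_4 = InvRound(s_3, k_0) = 0x4E2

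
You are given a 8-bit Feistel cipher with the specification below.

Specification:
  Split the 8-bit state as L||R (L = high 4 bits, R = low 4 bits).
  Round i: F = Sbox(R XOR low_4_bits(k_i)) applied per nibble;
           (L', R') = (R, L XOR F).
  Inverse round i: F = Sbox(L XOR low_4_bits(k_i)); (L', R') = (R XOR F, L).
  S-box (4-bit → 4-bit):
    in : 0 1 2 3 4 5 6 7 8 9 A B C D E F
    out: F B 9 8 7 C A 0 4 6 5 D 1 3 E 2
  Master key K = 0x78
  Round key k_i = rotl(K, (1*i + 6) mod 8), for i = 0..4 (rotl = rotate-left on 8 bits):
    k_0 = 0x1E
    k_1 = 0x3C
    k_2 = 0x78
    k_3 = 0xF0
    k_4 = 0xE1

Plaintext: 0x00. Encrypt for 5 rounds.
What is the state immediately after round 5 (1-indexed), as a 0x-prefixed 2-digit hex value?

s_0 = plaintext = 0x00
s_1 = Round(s_0, k_0) = 0x0E
s_2 = Round(s_1, k_1) = 0xE9
s_3 = Round(s_2, k_2) = 0x95
s_4 = Round(s_3, k_3) = 0x55
s_5 = Round(s_4, k_4) = 0x52

0x52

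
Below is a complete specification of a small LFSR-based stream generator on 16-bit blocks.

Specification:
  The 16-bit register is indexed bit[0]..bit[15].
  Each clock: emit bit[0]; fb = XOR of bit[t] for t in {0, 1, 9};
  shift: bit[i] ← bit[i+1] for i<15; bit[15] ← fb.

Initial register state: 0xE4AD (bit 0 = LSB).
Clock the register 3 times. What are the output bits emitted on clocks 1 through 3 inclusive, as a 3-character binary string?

reg_0 = 0xE4AD
clock 1: out=1, reg = 0xF256
clock 2: out=0, reg = 0x792B
clock 3: out=1, reg = 0x3C95

101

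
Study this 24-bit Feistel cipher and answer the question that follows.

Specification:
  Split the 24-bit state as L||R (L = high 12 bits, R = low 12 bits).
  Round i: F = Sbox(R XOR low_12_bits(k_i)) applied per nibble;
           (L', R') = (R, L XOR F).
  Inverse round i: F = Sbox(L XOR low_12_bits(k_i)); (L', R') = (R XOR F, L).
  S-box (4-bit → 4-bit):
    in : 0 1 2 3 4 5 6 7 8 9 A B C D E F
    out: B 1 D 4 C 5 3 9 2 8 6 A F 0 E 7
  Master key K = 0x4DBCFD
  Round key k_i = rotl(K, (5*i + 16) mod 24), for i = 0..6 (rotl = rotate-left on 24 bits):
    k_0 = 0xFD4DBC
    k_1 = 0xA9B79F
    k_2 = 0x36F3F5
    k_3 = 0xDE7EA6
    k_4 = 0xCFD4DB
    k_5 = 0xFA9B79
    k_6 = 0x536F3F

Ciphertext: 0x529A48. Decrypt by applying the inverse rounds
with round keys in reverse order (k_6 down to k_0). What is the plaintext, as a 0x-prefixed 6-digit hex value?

0x5A7234

s_0 = ciphertext = 0x529A48
s_1 = InvRound(s_0, k_6) = 0xC5B529
s_2 = InvRound(s_1, k_5) = 0xCF4C5B
s_3 = InvRound(s_2, k_4) = 0xE8CCF4
s_4 = InvRound(s_3, k_3) = 0x722E8C
s_5 = InvRound(s_4, k_2) = 0x285722
s_6 = InvRound(s_5, k_1) = 0x234285
s_7 = InvRound(s_6, k_0) = 0x5A7234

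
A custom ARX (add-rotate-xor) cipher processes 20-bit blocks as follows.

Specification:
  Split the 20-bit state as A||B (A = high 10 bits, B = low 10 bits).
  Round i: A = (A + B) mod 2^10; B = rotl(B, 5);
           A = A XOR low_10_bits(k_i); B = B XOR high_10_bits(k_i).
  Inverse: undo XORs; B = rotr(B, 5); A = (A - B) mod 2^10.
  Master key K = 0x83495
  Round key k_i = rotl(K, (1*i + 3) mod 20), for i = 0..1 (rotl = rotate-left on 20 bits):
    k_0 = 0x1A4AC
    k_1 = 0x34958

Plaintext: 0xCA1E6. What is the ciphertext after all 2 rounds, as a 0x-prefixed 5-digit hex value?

s_0 = plaintext = 0xCA1E6
s_1 = Round(s_0, k_0) = 0x688A6
s_2 = Round(s_1, k_1) = 0xC4017

0xC4017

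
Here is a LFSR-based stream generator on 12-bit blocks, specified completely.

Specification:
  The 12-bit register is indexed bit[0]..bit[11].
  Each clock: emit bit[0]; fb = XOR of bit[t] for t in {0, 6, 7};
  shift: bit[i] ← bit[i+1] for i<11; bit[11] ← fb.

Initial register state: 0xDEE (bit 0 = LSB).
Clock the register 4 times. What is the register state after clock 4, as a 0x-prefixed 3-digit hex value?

reg_0 = 0xDEE
clock 1: out=0, reg = 0x6F7
clock 2: out=1, reg = 0xB7B
clock 3: out=1, reg = 0x5BD
clock 4: out=1, reg = 0x2DE

0x2DE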